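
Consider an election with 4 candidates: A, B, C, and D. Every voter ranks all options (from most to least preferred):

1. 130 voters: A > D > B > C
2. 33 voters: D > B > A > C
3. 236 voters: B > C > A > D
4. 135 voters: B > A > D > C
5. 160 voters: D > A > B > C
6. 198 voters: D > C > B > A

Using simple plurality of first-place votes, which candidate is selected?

D

First-place votes: A 130, B 371, C 0, D 391.
D has the most first-place votes.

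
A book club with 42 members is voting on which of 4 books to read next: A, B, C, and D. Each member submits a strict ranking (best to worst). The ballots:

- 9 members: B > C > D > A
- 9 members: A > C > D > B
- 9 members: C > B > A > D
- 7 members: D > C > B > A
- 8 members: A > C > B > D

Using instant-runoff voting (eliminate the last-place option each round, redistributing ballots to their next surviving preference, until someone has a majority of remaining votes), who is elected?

C

Round 1: A 17, B 9, C 9, D 7. Eliminate D.
Round 2: A 17, B 9, C 16. Eliminate B.
Round 3: A 17, C 25. C has a majority.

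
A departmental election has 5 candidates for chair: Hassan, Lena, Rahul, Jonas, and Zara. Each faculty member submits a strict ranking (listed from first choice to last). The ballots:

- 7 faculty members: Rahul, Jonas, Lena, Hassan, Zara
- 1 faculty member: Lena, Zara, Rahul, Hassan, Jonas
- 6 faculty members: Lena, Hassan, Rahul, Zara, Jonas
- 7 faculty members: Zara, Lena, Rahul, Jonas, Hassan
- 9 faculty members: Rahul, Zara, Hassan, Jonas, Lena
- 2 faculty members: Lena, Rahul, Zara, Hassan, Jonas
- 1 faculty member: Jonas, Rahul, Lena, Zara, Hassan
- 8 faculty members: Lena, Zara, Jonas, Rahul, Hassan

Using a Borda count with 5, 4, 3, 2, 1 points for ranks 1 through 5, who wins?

Hassan: 7·2 + 1·2 + 6·4 + 7·1 + 9·3 + 2·2 + 1·1 + 8·1 = 87
Lena: 7·3 + 1·5 + 6·5 + 7·4 + 9·1 + 2·5 + 1·3 + 8·5 = 146
Rahul: 7·5 + 1·3 + 6·3 + 7·3 + 9·5 + 2·4 + 1·4 + 8·2 = 150
Jonas: 7·4 + 1·1 + 6·1 + 7·2 + 9·2 + 2·1 + 1·5 + 8·3 = 98
Zara: 7·1 + 1·4 + 6·2 + 7·5 + 9·4 + 2·3 + 1·2 + 8·4 = 134
Rahul has the highest Borda score (150).

Rahul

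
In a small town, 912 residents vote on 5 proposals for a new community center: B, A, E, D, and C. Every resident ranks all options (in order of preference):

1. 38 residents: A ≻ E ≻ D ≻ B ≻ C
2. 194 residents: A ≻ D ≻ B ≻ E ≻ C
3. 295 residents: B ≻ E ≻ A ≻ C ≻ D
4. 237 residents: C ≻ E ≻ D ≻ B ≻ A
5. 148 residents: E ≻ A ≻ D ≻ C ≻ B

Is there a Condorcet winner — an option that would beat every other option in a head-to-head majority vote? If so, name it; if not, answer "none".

Checking pairwise contests:
D beats B 617–295.
B beats A 532–380.
B beats E 489–423.
A beats D 675–237.
B beats C 527–385.
Every option loses at least one head-to-head, so there is no Condorcet winner.

none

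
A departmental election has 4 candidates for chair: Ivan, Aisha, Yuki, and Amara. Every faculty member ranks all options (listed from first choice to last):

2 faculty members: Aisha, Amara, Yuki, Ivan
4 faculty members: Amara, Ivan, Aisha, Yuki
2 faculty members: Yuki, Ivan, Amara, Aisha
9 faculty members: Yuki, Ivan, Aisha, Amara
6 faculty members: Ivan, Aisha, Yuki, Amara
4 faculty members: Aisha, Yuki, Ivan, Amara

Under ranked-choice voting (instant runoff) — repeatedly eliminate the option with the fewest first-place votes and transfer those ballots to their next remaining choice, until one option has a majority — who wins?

Round 1: Ivan 6, Aisha 6, Yuki 11, Amara 4. Eliminate Amara.
Round 2: Ivan 10, Aisha 6, Yuki 11. Eliminate Aisha.
Round 3: Ivan 10, Yuki 17. Yuki has a majority.

Yuki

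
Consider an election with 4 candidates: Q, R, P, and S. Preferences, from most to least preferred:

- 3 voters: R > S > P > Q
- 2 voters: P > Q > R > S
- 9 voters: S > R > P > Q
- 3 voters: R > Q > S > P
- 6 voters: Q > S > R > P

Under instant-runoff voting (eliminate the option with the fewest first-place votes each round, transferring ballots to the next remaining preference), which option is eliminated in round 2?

Round 1: Q 6, R 6, P 2, S 9. Eliminate P.
Round 2: Q 8, R 6, S 9. Eliminate R.

R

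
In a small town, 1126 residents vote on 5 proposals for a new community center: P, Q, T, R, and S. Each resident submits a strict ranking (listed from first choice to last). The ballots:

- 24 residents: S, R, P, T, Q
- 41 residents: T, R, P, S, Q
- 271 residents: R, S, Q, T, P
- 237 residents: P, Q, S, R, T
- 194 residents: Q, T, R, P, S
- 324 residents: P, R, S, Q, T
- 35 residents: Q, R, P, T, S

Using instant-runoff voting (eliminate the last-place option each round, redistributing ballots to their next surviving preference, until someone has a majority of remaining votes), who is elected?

Round 1: P 561, Q 229, T 41, R 271, S 24. Eliminate S.
Round 2: P 561, Q 229, T 41, R 295. Eliminate T.
Round 3: P 561, Q 229, R 336. Eliminate Q.
Round 4: P 561, R 565. R has a majority.

R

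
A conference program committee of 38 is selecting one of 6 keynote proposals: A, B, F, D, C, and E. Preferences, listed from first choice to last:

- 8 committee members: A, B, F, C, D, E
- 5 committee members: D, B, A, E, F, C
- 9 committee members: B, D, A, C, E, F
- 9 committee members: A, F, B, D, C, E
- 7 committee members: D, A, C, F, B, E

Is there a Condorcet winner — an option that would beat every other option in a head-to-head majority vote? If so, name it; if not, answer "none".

Checking pairwise contests:
D beats A 21–17.
A beats B 24–14.
A beats F 38–0.
B beats D 26–12.
A beats C 38–0.
A beats E 38–0.
Every option loses at least one head-to-head, so there is no Condorcet winner.

none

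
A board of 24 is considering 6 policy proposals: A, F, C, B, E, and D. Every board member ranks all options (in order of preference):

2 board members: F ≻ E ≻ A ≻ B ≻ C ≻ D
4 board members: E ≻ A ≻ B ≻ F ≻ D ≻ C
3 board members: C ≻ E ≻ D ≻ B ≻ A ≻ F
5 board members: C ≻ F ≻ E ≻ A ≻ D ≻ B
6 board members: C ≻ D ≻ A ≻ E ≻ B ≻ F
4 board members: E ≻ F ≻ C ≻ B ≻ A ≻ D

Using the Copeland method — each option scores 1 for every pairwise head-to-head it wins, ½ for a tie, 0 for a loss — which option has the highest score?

A: beats F, B, and D; loses to C and E → score 3.
F: beats D; loses to A, C, B, and E → score 1.
C: beats A, F, B, E, and D → score 5.
B: beats F; loses to A, C, E, and D → score 1.
E: beats A, F, B, and D; loses to C → score 4.
D: beats B; loses to A, F, C, and E → score 1.
C has the best pairwise record.

C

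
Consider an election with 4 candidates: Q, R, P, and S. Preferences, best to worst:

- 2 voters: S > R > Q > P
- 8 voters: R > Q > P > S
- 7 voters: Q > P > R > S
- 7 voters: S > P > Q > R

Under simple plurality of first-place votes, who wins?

S

First-place votes: Q 7, R 8, P 0, S 9.
S has the most first-place votes.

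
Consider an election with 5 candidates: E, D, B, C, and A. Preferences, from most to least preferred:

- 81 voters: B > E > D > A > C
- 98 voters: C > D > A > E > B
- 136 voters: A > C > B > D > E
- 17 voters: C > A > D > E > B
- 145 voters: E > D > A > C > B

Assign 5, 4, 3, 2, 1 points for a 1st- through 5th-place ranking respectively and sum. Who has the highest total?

E: 81·4 + 98·2 + 136·1 + 17·2 + 145·5 = 1415
D: 81·3 + 98·4 + 136·2 + 17·3 + 145·4 = 1538
B: 81·5 + 98·1 + 136·3 + 17·1 + 145·1 = 1073
C: 81·1 + 98·5 + 136·4 + 17·5 + 145·2 = 1490
A: 81·2 + 98·3 + 136·5 + 17·4 + 145·3 = 1639
A has the highest Borda score (1639).

A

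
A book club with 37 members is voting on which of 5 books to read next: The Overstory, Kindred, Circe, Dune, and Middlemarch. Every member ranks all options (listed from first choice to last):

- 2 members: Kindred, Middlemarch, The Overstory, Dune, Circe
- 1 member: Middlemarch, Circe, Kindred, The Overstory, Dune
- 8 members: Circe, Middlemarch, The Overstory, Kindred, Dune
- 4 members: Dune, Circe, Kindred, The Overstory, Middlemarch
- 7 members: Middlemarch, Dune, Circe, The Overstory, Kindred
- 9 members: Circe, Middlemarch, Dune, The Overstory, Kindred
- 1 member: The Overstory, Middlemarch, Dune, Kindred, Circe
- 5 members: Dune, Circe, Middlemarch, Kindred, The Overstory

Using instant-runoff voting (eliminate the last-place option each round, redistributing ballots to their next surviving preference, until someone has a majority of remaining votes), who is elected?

Circe

Round 1: The Overstory 1, Kindred 2, Circe 17, Dune 9, Middlemarch 8. Eliminate The Overstory.
Round 2: Kindred 2, Circe 17, Dune 9, Middlemarch 9. Eliminate Kindred.
Round 3: Circe 17, Dune 9, Middlemarch 11. Eliminate Dune.
Round 4: Circe 26, Middlemarch 11. Circe has a majority.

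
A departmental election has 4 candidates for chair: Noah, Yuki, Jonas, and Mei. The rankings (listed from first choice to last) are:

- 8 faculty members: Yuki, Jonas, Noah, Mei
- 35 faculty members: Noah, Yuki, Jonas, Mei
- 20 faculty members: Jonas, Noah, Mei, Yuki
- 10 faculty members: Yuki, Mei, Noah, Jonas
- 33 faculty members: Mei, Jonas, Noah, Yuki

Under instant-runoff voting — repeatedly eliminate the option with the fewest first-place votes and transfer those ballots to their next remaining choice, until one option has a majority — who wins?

Noah

Round 1: Noah 35, Yuki 18, Jonas 20, Mei 33. Eliminate Yuki.
Round 2: Noah 35, Jonas 28, Mei 43. Eliminate Jonas.
Round 3: Noah 63, Mei 43. Noah has a majority.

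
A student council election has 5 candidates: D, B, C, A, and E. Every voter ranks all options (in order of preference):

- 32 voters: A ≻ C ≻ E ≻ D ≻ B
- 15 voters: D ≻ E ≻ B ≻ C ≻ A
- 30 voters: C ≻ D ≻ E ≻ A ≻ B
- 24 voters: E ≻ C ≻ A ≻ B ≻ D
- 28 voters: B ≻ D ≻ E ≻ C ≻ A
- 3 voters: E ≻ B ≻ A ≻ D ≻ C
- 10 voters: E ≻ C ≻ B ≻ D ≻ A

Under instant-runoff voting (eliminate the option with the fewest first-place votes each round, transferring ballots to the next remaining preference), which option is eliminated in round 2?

B

Round 1: D 15, B 28, C 30, A 32, E 37. Eliminate D.
Round 2: B 28, C 30, A 32, E 52. Eliminate B.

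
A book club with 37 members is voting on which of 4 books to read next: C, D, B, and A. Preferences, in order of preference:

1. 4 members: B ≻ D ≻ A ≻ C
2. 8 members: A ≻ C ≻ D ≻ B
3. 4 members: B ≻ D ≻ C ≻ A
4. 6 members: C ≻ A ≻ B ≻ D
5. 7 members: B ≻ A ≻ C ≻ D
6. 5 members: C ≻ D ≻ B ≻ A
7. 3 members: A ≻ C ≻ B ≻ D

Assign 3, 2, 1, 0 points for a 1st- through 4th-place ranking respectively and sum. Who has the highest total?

C

C: 4·0 + 8·2 + 4·1 + 6·3 + 7·1 + 5·3 + 3·2 = 66
D: 4·2 + 8·1 + 4·2 + 6·0 + 7·0 + 5·2 + 3·0 = 34
B: 4·3 + 8·0 + 4·3 + 6·1 + 7·3 + 5·1 + 3·1 = 59
A: 4·1 + 8·3 + 4·0 + 6·2 + 7·2 + 5·0 + 3·3 = 63
C has the highest Borda score (66).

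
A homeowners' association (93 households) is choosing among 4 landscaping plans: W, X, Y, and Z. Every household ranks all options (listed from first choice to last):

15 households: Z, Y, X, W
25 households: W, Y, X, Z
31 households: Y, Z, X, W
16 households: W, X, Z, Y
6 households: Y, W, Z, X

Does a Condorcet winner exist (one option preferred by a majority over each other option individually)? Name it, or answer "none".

Y vs W: 52–41 for Y.
Y vs X: 77–16 for Y.
Y vs Z: 62–31 for Y.
Y beats every other option head-to-head.

Y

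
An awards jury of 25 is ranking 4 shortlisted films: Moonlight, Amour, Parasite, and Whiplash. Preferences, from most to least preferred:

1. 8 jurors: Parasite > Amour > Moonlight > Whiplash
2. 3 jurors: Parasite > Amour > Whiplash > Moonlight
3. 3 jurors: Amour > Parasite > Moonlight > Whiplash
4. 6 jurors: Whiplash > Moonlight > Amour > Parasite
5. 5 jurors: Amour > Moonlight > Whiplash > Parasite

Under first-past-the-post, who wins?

First-place votes: Moonlight 0, Amour 8, Parasite 11, Whiplash 6.
Parasite has the most first-place votes.

Parasite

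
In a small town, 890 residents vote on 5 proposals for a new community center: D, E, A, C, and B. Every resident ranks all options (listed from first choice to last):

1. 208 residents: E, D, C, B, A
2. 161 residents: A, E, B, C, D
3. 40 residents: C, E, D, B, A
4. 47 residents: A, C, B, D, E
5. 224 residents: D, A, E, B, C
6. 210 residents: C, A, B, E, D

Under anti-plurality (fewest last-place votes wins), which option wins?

Last-place votes: D 371, E 47, A 248, C 224, B 0.
B is ranked last by the fewest voters, so B wins.

B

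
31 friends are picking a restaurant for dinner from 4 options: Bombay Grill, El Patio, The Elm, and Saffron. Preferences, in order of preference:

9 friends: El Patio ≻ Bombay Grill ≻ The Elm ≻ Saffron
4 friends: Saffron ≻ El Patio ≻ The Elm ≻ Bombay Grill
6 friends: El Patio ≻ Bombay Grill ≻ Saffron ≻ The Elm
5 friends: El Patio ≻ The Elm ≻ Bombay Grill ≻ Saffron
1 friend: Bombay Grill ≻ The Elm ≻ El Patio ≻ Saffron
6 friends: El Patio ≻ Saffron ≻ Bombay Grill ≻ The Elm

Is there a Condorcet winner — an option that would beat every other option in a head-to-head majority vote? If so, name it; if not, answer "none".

El Patio

El Patio vs Bombay Grill: 30–1 for El Patio.
El Patio vs The Elm: 30–1 for El Patio.
El Patio vs Saffron: 27–4 for El Patio.
El Patio beats every other option head-to-head.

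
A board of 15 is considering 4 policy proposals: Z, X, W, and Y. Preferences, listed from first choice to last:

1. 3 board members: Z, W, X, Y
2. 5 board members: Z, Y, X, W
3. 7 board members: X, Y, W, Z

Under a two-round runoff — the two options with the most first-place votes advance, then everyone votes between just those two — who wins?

Z

Round 1 first-place votes: Z 8, X 7, W 0, Y 0.
Z and X advance.
Runoff: Z is preferred to X by 8 voters; X by 7.
Z wins the runoff.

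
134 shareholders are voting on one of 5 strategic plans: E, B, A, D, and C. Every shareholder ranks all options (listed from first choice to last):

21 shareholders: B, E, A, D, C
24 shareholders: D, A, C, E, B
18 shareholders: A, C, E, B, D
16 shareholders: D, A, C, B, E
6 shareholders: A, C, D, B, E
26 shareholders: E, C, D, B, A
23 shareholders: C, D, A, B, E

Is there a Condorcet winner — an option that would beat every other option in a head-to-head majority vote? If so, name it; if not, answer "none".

none

Checking pairwise contests:
A beats E 87–47.
E beats B 68–66.
D beats A 89–45.
C beats D 73–61.
A beats C 85–49.
Every option loses at least one head-to-head, so there is no Condorcet winner.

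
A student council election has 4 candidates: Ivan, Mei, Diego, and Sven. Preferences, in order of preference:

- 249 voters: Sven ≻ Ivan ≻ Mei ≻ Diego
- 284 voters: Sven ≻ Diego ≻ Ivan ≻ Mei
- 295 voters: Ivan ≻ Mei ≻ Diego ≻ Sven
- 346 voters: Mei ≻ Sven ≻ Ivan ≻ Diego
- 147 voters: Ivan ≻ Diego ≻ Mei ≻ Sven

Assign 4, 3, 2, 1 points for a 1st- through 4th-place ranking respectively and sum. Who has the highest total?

Ivan

Ivan: 249·3 + 284·2 + 295·4 + 346·2 + 147·4 = 3775
Mei: 249·2 + 284·1 + 295·3 + 346·4 + 147·2 = 3345
Diego: 249·1 + 284·3 + 295·2 + 346·1 + 147·3 = 2478
Sven: 249·4 + 284·4 + 295·1 + 346·3 + 147·1 = 3612
Ivan has the highest Borda score (3775).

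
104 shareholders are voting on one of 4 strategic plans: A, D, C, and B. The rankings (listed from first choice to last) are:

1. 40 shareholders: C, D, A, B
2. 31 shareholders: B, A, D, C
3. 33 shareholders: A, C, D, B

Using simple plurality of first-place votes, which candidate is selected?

C

First-place votes: A 33, D 0, C 40, B 31.
C has the most first-place votes.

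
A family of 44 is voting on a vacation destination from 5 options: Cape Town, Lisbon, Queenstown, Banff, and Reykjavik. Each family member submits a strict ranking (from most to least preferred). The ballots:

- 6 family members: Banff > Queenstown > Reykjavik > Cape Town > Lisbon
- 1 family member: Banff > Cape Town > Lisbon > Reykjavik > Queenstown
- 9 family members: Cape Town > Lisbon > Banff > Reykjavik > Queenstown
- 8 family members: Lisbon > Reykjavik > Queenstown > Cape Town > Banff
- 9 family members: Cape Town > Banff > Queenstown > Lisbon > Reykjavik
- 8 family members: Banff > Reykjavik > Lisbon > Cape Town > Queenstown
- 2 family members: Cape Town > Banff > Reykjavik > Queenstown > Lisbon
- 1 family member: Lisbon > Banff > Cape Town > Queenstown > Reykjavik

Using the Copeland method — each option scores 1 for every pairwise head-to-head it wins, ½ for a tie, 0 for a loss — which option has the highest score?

Cape Town: beats Lisbon, Queenstown, and Banff; ties Reykjavik → score 3.5.
Lisbon: beats Queenstown and Reykjavik; loses to Cape Town and Banff → score 2.
Queenstown: loses to Cape Town, Lisbon, Banff, and Reykjavik → score 0.
Banff: beats Lisbon, Queenstown, and Reykjavik; loses to Cape Town → score 3.
Reykjavik: beats Queenstown; ties Cape Town; loses to Lisbon and Banff → score 1.5.
Cape Town has the best pairwise record.

Cape Town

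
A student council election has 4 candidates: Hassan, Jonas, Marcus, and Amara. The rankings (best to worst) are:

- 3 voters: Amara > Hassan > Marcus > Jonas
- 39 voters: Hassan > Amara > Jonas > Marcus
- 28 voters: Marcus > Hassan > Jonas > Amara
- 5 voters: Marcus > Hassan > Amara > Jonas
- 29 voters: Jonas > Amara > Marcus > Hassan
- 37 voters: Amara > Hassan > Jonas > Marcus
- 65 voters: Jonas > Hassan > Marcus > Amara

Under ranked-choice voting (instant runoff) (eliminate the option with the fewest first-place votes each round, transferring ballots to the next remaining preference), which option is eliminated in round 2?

Round 1: Hassan 39, Jonas 94, Marcus 33, Amara 40. Eliminate Marcus.
Round 2: Hassan 72, Jonas 94, Amara 40. Eliminate Amara.

Amara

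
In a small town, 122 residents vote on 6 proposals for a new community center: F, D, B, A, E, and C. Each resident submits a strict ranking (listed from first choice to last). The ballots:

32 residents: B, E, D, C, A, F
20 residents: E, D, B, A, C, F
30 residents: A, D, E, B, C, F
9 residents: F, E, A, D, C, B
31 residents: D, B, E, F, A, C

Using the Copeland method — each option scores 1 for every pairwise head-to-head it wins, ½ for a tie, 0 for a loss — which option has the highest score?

D

F: loses to D, B, A, E, and C → score 0.
D: beats F, B, A, and C; ties E → score 4.5.
B: beats F, A, E, and C; loses to D → score 4.
A: beats F and C; loses to D, B, and E → score 2.
E: beats F, A, and C; ties D; loses to B → score 3.5.
C: beats F; loses to D, B, A, and E → score 1.
D has the best pairwise record.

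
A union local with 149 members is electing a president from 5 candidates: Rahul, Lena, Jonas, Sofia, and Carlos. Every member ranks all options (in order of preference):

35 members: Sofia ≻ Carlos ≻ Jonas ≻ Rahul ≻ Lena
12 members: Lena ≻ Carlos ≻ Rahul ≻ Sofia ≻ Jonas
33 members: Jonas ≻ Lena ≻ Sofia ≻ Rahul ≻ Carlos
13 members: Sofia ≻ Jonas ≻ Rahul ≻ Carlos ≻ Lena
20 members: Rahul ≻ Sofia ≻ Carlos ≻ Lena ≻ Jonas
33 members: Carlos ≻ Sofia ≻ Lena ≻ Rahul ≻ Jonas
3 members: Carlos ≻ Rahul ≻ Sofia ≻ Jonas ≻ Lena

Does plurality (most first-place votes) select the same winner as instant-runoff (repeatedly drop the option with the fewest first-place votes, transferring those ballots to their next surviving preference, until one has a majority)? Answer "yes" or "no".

yes

Plurality — first-place votes: Rahul 20, Lena 12, Jonas 33, Sofia 48, Carlos 36. Winner: Sofia.
Instant-runoff — R1 Rahul 20, Lena 12, Jonas 33, Sofia 48, Carlos 36 (Lena out); R2 Rahul 20, Jonas 33, Sofia 48, Carlos 48 (Rahul out); R3 Jonas 33, Sofia 68, Carlos 48 (Jonas out); R4 Sofia 101, Carlos 48 (Sofia winner). Winner: Sofia.
The two methods agree.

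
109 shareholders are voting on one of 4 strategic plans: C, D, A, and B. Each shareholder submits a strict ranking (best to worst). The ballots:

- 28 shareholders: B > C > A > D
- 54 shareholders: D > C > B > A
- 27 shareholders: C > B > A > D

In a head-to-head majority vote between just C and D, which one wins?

Voters preferring C to D: 55; preferring D to C: 54.
C wins the head-to-head.

C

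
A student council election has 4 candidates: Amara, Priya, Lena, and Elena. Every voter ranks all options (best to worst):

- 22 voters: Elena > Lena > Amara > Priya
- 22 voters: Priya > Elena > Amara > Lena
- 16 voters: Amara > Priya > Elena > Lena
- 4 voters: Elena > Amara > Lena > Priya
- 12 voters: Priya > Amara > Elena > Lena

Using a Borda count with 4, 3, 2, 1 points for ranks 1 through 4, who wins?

Amara: 22·2 + 22·2 + 16·4 + 4·3 + 12·3 = 200
Priya: 22·1 + 22·4 + 16·3 + 4·1 + 12·4 = 210
Lena: 22·3 + 22·1 + 16·1 + 4·2 + 12·1 = 124
Elena: 22·4 + 22·3 + 16·2 + 4·4 + 12·2 = 226
Elena has the highest Borda score (226).

Elena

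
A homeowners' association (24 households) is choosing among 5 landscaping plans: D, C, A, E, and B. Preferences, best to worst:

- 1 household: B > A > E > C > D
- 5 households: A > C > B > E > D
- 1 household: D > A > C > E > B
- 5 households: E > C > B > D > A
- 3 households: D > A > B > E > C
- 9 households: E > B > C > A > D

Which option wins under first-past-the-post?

First-place votes: D 4, C 0, A 5, E 14, B 1.
E has the most first-place votes.

E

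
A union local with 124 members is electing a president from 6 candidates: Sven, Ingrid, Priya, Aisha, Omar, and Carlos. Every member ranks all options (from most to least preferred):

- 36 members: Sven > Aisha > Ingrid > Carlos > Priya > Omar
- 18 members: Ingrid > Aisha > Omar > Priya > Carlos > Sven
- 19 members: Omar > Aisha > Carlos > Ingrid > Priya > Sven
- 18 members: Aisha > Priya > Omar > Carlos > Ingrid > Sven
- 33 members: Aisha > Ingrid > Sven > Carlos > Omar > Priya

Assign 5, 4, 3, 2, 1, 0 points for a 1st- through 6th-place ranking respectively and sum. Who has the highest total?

Aisha

Sven: 36·5 + 18·0 + 19·0 + 18·0 + 33·3 = 279
Ingrid: 36·3 + 18·5 + 19·2 + 18·1 + 33·4 = 386
Priya: 36·1 + 18·2 + 19·1 + 18·4 + 33·0 = 163
Aisha: 36·4 + 18·4 + 19·4 + 18·5 + 33·5 = 547
Omar: 36·0 + 18·3 + 19·5 + 18·3 + 33·1 = 236
Carlos: 36·2 + 18·1 + 19·3 + 18·2 + 33·2 = 249
Aisha has the highest Borda score (547).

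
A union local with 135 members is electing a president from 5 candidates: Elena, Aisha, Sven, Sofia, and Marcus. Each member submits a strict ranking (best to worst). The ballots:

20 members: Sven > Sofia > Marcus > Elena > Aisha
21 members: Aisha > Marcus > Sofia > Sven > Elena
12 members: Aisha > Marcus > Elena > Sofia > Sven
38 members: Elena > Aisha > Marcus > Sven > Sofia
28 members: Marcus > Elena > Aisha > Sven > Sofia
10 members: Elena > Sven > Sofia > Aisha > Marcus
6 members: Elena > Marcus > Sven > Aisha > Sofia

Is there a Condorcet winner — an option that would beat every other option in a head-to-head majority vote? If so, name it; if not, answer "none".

Checking pairwise contests:
Marcus beats Elena 81–54.
Elena beats Aisha 102–33.
Elena beats Sven 94–41.
Elena beats Sofia 94–41.
Aisha beats Marcus 81–54.
Every option loses at least one head-to-head, so there is no Condorcet winner.

none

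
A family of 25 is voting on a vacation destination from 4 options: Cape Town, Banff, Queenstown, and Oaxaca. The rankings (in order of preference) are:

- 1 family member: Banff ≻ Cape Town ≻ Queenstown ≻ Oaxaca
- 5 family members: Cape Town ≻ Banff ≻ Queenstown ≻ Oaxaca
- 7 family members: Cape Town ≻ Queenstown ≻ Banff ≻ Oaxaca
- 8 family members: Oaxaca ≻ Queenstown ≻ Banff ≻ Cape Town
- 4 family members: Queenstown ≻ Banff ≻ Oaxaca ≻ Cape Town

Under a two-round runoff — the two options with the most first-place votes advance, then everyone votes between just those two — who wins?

Round 1 first-place votes: Cape Town 12, Banff 1, Queenstown 4, Oaxaca 8.
Cape Town and Oaxaca advance.
Runoff: Cape Town is preferred to Oaxaca by 13 voters; Oaxaca by 12.
Cape Town wins the runoff.

Cape Town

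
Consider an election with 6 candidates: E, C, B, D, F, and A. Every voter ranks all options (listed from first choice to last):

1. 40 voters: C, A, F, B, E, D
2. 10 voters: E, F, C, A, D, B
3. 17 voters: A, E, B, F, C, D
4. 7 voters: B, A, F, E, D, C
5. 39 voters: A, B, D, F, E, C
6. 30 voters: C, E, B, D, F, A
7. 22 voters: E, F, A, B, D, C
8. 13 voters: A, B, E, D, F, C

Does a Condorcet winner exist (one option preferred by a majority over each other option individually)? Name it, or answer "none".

A

A vs E: 116–62 for A.
A vs C: 98–80 for A.
A vs B: 141–37 for A.
A vs D: 148–30 for A.
A vs F: 116–62 for A.
A beats every other option head-to-head.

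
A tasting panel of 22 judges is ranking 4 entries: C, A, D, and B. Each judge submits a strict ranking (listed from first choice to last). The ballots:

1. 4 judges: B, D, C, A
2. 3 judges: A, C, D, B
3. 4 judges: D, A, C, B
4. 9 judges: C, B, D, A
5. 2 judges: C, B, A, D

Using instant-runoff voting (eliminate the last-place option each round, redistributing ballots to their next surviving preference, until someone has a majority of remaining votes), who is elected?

Round 1: C 11, A 3, D 4, B 4. Eliminate A.
Round 2: C 14, D 4, B 4. C has a majority.

C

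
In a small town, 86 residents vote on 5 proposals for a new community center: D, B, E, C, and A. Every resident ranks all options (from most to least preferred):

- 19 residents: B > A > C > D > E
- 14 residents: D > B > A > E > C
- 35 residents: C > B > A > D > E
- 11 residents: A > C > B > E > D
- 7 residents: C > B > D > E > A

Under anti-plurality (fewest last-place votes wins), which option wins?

B

Last-place votes: D 11, B 0, E 54, C 14, A 7.
B is ranked last by the fewest voters, so B wins.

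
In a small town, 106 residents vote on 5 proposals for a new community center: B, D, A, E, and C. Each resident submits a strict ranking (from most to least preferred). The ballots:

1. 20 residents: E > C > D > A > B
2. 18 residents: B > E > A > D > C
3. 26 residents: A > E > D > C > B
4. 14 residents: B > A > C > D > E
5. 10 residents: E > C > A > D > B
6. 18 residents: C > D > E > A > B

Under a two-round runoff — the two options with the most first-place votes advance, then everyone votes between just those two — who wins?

Round 1 first-place votes: B 32, D 0, A 26, E 30, C 18.
B and E advance.
Runoff: B is preferred to E by 32 voters; E by 74.
E wins the runoff.

E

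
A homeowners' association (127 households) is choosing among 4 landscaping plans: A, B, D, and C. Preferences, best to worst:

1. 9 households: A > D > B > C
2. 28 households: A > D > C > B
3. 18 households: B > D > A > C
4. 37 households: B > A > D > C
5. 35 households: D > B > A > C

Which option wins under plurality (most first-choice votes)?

First-place votes: A 37, B 55, D 35, C 0.
B has the most first-place votes.

B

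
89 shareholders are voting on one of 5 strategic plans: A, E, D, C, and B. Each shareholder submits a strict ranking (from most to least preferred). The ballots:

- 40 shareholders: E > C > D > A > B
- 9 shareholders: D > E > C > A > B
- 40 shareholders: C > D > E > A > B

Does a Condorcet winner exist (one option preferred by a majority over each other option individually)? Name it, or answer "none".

Checking pairwise contests:
E beats A 89–0.
D beats E 49–40.
C beats D 80–9.
E beats C 49–40.
A beats B 89–0.
Every option loses at least one head-to-head, so there is no Condorcet winner.

none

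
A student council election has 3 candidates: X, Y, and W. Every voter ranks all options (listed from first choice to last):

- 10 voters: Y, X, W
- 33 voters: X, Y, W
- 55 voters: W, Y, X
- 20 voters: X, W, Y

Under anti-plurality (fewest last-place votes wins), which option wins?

Last-place votes: X 55, Y 20, W 43.
Y is ranked last by the fewest voters, so Y wins.

Y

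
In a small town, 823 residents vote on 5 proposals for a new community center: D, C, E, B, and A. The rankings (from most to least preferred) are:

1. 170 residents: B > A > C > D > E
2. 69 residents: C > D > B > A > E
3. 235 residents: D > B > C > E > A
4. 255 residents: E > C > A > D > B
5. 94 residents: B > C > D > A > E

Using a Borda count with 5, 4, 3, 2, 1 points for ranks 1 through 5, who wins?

C

D: 170·2 + 69·4 + 235·5 + 255·2 + 94·3 = 2583
C: 170·3 + 69·5 + 235·3 + 255·4 + 94·4 = 2956
E: 170·1 + 69·1 + 235·2 + 255·5 + 94·1 = 2078
B: 170·5 + 69·3 + 235·4 + 255·1 + 94·5 = 2722
A: 170·4 + 69·2 + 235·1 + 255·3 + 94·2 = 2006
C has the highest Borda score (2956).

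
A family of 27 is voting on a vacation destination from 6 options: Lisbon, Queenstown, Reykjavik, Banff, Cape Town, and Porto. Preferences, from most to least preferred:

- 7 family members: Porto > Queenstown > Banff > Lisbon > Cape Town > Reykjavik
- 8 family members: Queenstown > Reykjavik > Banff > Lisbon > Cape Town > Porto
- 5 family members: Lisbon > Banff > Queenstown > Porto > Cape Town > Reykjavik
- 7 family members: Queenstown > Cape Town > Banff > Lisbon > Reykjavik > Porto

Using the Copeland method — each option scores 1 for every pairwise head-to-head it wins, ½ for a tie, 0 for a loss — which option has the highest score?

Queenstown

Lisbon: beats Reykjavik, Cape Town, and Porto; loses to Queenstown and Banff → score 3.
Queenstown: beats Lisbon, Reykjavik, Banff, Cape Town, and Porto → score 5.
Reykjavik: beats Porto; loses to Lisbon, Queenstown, Banff, and Cape Town → score 1.
Banff: beats Lisbon, Reykjavik, Cape Town, and Porto; loses to Queenstown → score 4.
Cape Town: beats Reykjavik and Porto; loses to Lisbon, Queenstown, and Banff → score 2.
Porto: loses to Lisbon, Queenstown, Reykjavik, Banff, and Cape Town → score 0.
Queenstown has the best pairwise record.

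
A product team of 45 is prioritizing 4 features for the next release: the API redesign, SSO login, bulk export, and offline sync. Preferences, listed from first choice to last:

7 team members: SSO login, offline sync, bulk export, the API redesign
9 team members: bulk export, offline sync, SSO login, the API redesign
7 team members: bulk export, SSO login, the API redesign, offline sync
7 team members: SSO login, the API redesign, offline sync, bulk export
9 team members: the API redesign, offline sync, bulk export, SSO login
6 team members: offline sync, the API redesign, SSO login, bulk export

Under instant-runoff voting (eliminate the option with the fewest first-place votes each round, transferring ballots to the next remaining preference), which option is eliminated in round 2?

Round 1: the API redesign 9, SSO login 14, bulk export 16, offline sync 6. Eliminate offline sync.
Round 2: the API redesign 15, SSO login 14, bulk export 16. Eliminate SSO login.

SSO login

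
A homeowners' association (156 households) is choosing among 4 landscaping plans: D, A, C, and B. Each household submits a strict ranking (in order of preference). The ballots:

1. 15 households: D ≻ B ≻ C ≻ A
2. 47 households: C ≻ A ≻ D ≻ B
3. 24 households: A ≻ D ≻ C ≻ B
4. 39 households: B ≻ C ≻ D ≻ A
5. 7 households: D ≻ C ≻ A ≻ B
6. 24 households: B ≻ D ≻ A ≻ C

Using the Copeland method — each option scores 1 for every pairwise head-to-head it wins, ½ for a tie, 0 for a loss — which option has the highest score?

C

D: beats A and B; loses to C → score 2.
A: ties B; loses to D and C → score 0.5.
C: beats D and A; ties B → score 2.5.
B: ties A and C; loses to D → score 1.
C has the best pairwise record.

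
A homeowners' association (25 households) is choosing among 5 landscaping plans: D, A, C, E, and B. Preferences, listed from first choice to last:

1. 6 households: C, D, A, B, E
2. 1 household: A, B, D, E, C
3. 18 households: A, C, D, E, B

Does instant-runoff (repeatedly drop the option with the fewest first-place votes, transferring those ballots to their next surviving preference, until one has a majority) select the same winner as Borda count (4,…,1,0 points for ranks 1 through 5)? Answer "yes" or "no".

Instant-runoff — R1 D 0, A 19, C 6, E 0, B 0 (A winner). Winner: A.
Borda — scores: D 56, A 88, C 78, E 19, B 9. Winner: A.
The two methods agree.

yes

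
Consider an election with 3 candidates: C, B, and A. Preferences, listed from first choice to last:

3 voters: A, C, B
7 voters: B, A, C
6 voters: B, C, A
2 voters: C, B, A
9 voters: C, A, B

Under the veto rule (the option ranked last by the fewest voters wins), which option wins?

C

Last-place votes: C 7, B 12, A 8.
C is ranked last by the fewest voters, so C wins.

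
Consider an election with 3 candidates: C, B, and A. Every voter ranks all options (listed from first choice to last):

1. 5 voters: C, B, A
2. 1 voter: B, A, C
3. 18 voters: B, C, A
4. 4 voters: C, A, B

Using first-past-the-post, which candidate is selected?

First-place votes: C 9, B 19, A 0.
B has the most first-place votes.

B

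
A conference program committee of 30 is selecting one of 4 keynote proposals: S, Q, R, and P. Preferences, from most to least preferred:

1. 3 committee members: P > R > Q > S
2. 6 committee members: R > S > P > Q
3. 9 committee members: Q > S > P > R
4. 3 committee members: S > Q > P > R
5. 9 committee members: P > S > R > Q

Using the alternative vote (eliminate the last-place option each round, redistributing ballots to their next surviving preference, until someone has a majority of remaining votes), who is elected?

P

Round 1: S 3, Q 9, R 6, P 12. Eliminate S.
Round 2: Q 12, R 6, P 12. Eliminate R.
Round 3: Q 12, P 18. P has a majority.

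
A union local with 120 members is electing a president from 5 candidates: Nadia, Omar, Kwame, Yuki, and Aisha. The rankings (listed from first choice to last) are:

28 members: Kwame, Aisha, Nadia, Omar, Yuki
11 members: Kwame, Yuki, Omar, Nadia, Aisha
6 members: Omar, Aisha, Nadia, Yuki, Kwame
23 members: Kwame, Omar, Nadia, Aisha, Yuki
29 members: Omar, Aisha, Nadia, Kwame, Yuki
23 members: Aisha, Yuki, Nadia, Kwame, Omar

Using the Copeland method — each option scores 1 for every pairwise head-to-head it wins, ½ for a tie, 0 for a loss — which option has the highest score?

Nadia: beats Yuki; loses to Omar, Kwame, and Aisha → score 1.
Omar: beats Nadia, Yuki, and Aisha; loses to Kwame → score 3.
Kwame: beats Nadia, Omar, Yuki, and Aisha → score 4.
Yuki: loses to Nadia, Omar, Kwame, and Aisha → score 0.
Aisha: beats Nadia and Yuki; loses to Omar and Kwame → score 2.
Kwame has the best pairwise record.

Kwame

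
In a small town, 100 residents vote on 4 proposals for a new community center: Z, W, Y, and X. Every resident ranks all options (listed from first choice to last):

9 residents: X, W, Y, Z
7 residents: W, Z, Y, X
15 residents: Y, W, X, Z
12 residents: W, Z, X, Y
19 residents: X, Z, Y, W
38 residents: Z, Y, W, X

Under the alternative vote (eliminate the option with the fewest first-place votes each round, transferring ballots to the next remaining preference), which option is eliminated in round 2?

Round 1: Z 38, W 19, Y 15, X 28. Eliminate Y.
Round 2: Z 38, W 34, X 28. Eliminate X.

X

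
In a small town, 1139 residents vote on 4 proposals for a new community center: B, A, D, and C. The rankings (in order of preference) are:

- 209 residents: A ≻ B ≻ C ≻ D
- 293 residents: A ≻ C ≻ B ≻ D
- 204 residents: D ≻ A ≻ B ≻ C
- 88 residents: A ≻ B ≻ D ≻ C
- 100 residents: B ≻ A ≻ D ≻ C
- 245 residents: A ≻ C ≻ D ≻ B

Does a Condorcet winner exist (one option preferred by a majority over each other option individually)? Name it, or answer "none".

A vs B: 1039–100 for A.
A vs D: 935–204 for A.
A vs C: 1139–0 for A.
A beats every other option head-to-head.

A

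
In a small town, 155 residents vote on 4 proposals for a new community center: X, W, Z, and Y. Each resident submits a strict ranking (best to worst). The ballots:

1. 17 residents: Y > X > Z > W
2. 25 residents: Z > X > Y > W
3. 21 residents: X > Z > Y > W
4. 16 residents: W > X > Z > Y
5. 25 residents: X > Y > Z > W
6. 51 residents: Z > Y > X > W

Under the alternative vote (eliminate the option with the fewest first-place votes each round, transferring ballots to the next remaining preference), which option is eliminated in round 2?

Round 1: X 46, W 16, Z 76, Y 17. Eliminate W.
Round 2: X 62, Z 76, Y 17. Eliminate Y.

Y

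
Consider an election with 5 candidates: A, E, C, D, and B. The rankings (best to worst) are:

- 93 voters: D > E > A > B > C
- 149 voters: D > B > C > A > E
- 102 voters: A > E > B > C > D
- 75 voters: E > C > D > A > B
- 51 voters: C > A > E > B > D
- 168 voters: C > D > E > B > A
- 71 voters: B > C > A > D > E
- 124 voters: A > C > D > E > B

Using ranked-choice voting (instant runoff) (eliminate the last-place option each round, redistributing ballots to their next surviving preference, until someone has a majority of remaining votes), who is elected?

Round 1: A 226, E 75, C 219, D 242, B 71. Eliminate B.
Round 2: A 226, E 75, C 290, D 242. Eliminate E.
Round 3: A 226, C 365, D 242. Eliminate A.
Round 4: C 591, D 242. C has a majority.

C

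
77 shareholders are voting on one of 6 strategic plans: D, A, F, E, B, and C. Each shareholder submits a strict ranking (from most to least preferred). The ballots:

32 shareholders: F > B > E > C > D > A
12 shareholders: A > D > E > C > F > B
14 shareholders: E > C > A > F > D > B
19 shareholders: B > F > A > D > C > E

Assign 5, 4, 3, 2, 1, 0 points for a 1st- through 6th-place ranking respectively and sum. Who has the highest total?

D: 32·1 + 12·4 + 14·1 + 19·2 = 132
A: 32·0 + 12·5 + 14·3 + 19·3 = 159
F: 32·5 + 12·1 + 14·2 + 19·4 = 276
E: 32·3 + 12·3 + 14·5 + 19·0 = 202
B: 32·4 + 12·0 + 14·0 + 19·5 = 223
C: 32·2 + 12·2 + 14·4 + 19·1 = 163
F has the highest Borda score (276).

F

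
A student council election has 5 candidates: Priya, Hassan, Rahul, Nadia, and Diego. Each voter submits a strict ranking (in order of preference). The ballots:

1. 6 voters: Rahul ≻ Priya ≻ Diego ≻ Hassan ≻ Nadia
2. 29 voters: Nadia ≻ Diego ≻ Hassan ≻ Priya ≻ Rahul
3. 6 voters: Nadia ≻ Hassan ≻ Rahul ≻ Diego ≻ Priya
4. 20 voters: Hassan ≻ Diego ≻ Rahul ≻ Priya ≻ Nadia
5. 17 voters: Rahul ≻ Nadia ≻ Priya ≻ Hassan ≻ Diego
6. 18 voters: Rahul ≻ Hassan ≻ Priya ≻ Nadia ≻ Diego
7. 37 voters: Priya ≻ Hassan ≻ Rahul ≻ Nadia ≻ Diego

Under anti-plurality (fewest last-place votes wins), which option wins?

Hassan

Last-place votes: Priya 6, Hassan 0, Rahul 29, Nadia 26, Diego 72.
Hassan is ranked last by the fewest voters, so Hassan wins.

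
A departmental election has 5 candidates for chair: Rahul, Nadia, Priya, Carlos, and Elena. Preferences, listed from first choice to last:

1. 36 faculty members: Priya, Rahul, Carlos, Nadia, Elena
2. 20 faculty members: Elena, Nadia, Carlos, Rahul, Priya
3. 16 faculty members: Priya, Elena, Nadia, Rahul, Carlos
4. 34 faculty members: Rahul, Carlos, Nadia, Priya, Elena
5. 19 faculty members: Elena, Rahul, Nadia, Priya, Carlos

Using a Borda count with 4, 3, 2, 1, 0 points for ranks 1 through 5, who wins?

Rahul: 36·3 + 20·1 + 16·1 + 34·4 + 19·3 = 337
Nadia: 36·1 + 20·3 + 16·2 + 34·2 + 19·2 = 234
Priya: 36·4 + 20·0 + 16·4 + 34·1 + 19·1 = 261
Carlos: 36·2 + 20·2 + 16·0 + 34·3 + 19·0 = 214
Elena: 36·0 + 20·4 + 16·3 + 34·0 + 19·4 = 204
Rahul has the highest Borda score (337).

Rahul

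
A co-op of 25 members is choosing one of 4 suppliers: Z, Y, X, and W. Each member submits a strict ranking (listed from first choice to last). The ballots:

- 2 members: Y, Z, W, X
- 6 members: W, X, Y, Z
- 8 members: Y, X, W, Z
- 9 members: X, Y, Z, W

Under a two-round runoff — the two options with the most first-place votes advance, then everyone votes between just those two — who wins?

X

Round 1 first-place votes: Z 0, Y 10, X 9, W 6.
Y and X advance.
Runoff: Y is preferred to X by 10 voters; X by 15.
X wins the runoff.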